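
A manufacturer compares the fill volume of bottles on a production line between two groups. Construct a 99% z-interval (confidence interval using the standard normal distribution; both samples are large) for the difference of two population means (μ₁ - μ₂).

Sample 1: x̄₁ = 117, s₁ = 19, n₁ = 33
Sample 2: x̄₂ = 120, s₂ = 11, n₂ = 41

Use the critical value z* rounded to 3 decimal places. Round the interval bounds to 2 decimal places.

Both samples are large (n₁ = 33 ≥ 30, n₂ = 41 ≥ 30), so a z-interval for the difference of means applies.

Point estimate: x̄₁ - x̄₂ = 117 - 120 = -3

Standard error: SE = √(s₁²/n₁ + s₂²/n₂)
= √(19²/33 + 11²/41)
= √(10.939394 + 2.951220)
= 3.727011

For 99% confidence, z* = 2.576 (from standard normal table)
Margin of error: E = z* × SE = 2.576 × 3.727011 = 9.6008

Z-interval: (x̄₁ - x̄₂) ± E = -3 ± 9.6008 = (-12.6008, 6.6008)

Rounded to 2 decimal places:

(-12.60, 6.60)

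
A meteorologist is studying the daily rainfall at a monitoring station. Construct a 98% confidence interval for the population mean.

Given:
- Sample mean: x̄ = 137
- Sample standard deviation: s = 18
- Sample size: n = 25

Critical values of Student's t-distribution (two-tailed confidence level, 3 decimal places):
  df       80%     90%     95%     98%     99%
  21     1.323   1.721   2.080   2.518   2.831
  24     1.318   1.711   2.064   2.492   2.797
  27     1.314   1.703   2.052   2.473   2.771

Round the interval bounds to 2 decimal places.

The population standard deviation σ is unknown (only the sample standard deviation s is given), so use a t-interval with df = n - 1 = 25 - 1 = 24.

For 98% confidence with df = 24, t* = 2.492 (from t-table)

Standard error: SE = s/√n = 18/√25 = 3.600000

Margin of error: E = t* × SE = 2.492 × 3.600000 = 8.9712

T-interval: x̄ ± E = 137 ± 8.9712 = (128.0288, 145.9712)

Rounded to 2 decimal places:

(128.03, 145.97)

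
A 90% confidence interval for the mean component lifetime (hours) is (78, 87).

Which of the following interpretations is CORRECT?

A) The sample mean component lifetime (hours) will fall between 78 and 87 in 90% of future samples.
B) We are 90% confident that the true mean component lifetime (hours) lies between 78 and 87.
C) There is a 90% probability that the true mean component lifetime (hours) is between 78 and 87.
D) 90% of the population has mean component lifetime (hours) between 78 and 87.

A confidence interval represents our confidence in the procedure, not a probability statement about the parameter.

Key concept: If we repeated this sampling process many times and computed a 90% CI each time, about 90% of those intervals would contain the true population parameter.

For this specific interval (78, 87):
- Midpoint (point estimate): 82.5
- Margin of error: 4.5

The correct interpretation is the one stating confidence that the true parameter lies in the interval — option B.

B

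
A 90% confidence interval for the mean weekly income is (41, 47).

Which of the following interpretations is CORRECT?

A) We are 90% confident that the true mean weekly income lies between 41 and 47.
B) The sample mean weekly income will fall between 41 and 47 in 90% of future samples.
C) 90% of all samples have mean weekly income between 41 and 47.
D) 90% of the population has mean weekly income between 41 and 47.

A confidence interval represents our confidence in the procedure, not a probability statement about the parameter.

Key concept: If we repeated this sampling process many times and computed a 90% CI each time, about 90% of those intervals would contain the true population parameter.

For this specific interval (41, 47):
- Midpoint (point estimate): 44
- Margin of error: 3

The correct interpretation is the one stating confidence that the true parameter lies in the interval — option A.

A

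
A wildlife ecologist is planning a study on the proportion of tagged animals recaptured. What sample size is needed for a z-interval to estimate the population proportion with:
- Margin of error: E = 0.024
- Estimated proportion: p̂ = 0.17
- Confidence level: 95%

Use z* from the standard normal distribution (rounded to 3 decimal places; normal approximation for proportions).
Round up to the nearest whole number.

Using z* for proportion z-interval (normal approximation).

For 95% confidence, z* = 1.96 (from standard normal table)

Sample size formula for proportion z-interval: n = z*²p̂(1-p̂)/E²

n = 1.96² × 0.17 × 0.83 / 0.024²
  = 3.8416 × 0.1411 / 0.000576
  = 941.0586

Round up to the nearest whole number: n = 942

942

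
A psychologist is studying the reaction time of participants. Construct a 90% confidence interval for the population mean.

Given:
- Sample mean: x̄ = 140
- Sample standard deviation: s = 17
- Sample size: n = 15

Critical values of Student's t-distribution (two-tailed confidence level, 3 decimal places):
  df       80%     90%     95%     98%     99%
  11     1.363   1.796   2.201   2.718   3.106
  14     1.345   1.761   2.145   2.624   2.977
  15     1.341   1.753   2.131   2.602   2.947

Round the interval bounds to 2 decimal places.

The population standard deviation σ is unknown (only the sample standard deviation s is given), so use a t-interval with df = n - 1 = 15 - 1 = 14.

For 90% confidence with df = 14, t* = 1.761 (from t-table)

Standard error: SE = s/√n = 17/√15 = 4.389381

Margin of error: E = t* × SE = 1.761 × 4.389381 = 7.7297

T-interval: x̄ ± E = 140 ± 7.7297 = (132.2703, 147.7297)

Rounded to 2 decimal places:

(132.27, 147.73)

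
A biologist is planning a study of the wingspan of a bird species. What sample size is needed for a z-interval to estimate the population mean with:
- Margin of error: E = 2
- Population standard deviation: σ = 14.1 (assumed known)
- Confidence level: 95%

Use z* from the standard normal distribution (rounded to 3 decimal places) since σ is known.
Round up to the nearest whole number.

Using z* since population σ is known (z-interval formula).

For 95% confidence, z* = 1.96 (from standard normal table)

Sample size formula for z-interval: n = (z*σ/E)²

n = (1.96 × 14.1 / 2)²
  = (13.818000)²
  = 190.9371

Round up to the nearest whole number: n = 191

191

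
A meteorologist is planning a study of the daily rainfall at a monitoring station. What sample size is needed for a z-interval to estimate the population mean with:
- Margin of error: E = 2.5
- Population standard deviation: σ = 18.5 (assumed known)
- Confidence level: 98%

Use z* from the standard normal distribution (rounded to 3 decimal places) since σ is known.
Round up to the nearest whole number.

Using z* since population σ is known (z-interval formula).

For 98% confidence, z* = 2.326 (from standard normal table)

Sample size formula for z-interval: n = (z*σ/E)²

n = (2.326 × 18.5 / 2.5)²
  = (17.212400)²
  = 296.2667

Round up to the nearest whole number: n = 297

297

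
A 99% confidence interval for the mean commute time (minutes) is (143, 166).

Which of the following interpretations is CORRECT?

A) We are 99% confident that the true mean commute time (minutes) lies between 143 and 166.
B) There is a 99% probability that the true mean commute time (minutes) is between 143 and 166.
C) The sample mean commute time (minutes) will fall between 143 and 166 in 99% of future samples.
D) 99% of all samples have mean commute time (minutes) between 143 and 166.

A confidence interval represents our confidence in the procedure, not a probability statement about the parameter.

Key concept: If we repeated this sampling process many times and computed a 99% CI each time, about 99% of those intervals would contain the true population parameter.

For this specific interval (143, 166):
- Midpoint (point estimate): 154.5
- Margin of error: 11.5

The correct interpretation is the one stating confidence that the true parameter lies in the interval — option A.

A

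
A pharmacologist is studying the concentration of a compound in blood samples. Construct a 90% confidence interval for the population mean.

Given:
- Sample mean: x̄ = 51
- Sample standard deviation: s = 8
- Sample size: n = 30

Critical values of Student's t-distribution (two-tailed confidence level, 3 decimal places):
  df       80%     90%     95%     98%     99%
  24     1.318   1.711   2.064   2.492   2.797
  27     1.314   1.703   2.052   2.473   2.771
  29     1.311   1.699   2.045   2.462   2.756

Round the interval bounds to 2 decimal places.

The population standard deviation σ is unknown (only the sample standard deviation s is given), so use a t-interval with df = n - 1 = 30 - 1 = 29.

For 90% confidence with df = 29, t* = 1.699 (from t-table)

Standard error: SE = s/√n = 8/√30 = 1.460593

Margin of error: E = t* × SE = 1.699 × 1.460593 = 2.4815

T-interval: x̄ ± E = 51 ± 2.4815 = (48.5185, 53.4815)

Rounded to 2 decimal places:

(48.52, 53.48)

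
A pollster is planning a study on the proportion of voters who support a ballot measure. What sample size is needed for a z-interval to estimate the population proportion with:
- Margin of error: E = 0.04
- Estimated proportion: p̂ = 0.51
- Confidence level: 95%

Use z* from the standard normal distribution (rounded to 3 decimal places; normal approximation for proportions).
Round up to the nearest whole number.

Using z* for proportion z-interval (normal approximation).

For 95% confidence, z* = 1.96 (from standard normal table)

Sample size formula for proportion z-interval: n = z*²p̂(1-p̂)/E²

n = 1.96² × 0.51 × 0.49 / 0.04²
  = 3.8416 × 0.2499 / 0.0016
  = 600.0099

Round up to the nearest whole number: n = 601

601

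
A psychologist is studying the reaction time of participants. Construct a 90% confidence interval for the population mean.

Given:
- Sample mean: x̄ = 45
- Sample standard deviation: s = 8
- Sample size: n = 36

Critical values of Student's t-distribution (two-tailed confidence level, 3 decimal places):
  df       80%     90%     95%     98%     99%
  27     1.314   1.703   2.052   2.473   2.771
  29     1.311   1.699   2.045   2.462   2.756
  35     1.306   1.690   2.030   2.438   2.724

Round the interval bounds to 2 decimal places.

The population standard deviation σ is unknown (only the sample standard deviation s is given), so use a t-interval with df = n - 1 = 36 - 1 = 35.

For 90% confidence with df = 35, t* = 1.690 (from t-table)

Standard error: SE = s/√n = 8/√36 = 1.333333

Margin of error: E = t* × SE = 1.690 × 1.333333 = 2.2533

T-interval: x̄ ± E = 45 ± 2.2533 = (42.7467, 47.2533)

Rounded to 2 decimal places:

(42.75, 47.25)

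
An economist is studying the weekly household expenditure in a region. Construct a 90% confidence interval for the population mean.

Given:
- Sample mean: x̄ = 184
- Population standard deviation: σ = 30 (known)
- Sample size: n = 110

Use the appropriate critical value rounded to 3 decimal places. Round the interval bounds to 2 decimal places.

The population standard deviation σ is known, so use a z-interval (standard normal critical value).

For 90% confidence, z* = 1.645 (from standard normal table)

Standard error: SE = σ/√n = 30/√110 = 2.860388

Margin of error: E = z* × SE = 1.645 × 2.860388 = 4.7053

Z-interval: x̄ ± E = 184 ± 4.7053 = (179.2947, 188.7053)

Rounded to 2 decimal places:

(179.29, 188.71)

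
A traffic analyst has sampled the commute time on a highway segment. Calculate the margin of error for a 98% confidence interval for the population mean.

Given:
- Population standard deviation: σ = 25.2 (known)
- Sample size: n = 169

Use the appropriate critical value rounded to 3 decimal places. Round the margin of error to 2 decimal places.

The population standard deviation σ is known, so use the z-interval margin of error formula.

For 98% confidence, z* = 2.326 (from standard normal table)

Margin of error formula for z-interval: E = z* × σ/√n

E = 2.326 × 25.2/√169
  = 2.326 × 1.938462
  = 4.5089

Rounded to 2 decimal places:

4.51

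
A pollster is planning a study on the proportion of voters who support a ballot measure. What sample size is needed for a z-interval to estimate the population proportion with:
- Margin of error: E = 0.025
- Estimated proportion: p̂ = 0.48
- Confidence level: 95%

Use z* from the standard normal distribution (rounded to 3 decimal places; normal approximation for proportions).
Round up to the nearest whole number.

Using z* for proportion z-interval (normal approximation).

For 95% confidence, z* = 1.96 (from standard normal table)

Sample size formula for proportion z-interval: n = z*²p̂(1-p̂)/E²

n = 1.96² × 0.48 × 0.52 / 0.025²
  = 3.8416 × 0.2496 / 0.000625
  = 1534.1814

Round up to the nearest whole number: n = 1535

1535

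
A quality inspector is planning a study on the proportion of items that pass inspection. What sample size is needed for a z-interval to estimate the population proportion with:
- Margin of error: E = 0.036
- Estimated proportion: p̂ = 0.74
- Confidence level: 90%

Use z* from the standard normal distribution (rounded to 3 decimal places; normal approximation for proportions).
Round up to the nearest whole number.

Using z* for proportion z-interval (normal approximation).

For 90% confidence, z* = 1.645 (from standard normal table)

Sample size formula for proportion z-interval: n = z*²p̂(1-p̂)/E²

n = 1.645² × 0.74 × 0.26 / 0.036²
  = 2.706025 × 0.1924 / 0.001296
  = 401.7278

Round up to the nearest whole number: n = 402

402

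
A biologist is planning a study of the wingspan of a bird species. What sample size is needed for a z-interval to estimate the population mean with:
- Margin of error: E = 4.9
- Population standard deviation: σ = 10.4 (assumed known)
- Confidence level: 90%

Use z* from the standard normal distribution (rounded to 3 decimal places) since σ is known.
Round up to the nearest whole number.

Using z* since population σ is known (z-interval formula).

For 90% confidence, z* = 1.645 (from standard normal table)

Sample size formula for z-interval: n = (z*σ/E)²

n = (1.645 × 10.4 / 4.9)²
  = (3.491429)²
  = 12.1901

Round up to the nearest whole number: n = 13

13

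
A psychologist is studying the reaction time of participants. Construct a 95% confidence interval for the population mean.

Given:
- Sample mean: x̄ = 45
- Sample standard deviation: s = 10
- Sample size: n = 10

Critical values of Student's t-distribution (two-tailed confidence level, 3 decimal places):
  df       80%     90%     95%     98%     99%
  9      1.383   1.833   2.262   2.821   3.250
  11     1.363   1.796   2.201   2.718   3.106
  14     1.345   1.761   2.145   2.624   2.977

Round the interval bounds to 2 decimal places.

The population standard deviation σ is unknown (only the sample standard deviation s is given), so use a t-interval with df = n - 1 = 10 - 1 = 9.

For 95% confidence with df = 9, t* = 2.262 (from t-table)

Standard error: SE = s/√n = 10/√10 = 3.162278

Margin of error: E = t* × SE = 2.262 × 3.162278 = 7.1531

T-interval: x̄ ± E = 45 ± 7.1531 = (37.8469, 52.1531)

Rounded to 2 decimal places:

(37.85, 52.15)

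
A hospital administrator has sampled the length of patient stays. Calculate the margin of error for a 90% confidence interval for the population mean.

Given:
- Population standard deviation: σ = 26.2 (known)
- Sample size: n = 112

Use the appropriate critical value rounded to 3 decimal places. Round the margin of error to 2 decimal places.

The population standard deviation σ is known, so use the z-interval margin of error formula.

For 90% confidence, z* = 1.645 (from standard normal table)

Margin of error formula for z-interval: E = z* × σ/√n

E = 1.645 × 26.2/√112
  = 1.645 × 2.475667
  = 4.0725

Rounded to 2 decimal places:

4.07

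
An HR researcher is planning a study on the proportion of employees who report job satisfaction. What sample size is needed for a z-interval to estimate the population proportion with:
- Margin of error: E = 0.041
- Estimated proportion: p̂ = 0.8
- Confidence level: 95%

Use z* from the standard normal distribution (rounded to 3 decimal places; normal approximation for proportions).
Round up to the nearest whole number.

Using z* for proportion z-interval (normal approximation).

For 95% confidence, z* = 1.96 (from standard normal table)

Sample size formula for proportion z-interval: n = z*²p̂(1-p̂)/E²

n = 1.96² × 0.8 × 0.2 / 0.041²
  = 3.8416 × 0.16 / 0.001681
  = 365.6490

Round up to the nearest whole number: n = 366

366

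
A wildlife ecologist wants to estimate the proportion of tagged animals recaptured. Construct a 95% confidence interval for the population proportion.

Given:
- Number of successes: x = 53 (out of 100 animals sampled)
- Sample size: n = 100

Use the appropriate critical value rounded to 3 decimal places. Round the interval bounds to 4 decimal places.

Sample proportion: p̂ = 53/100 = 0.530000

Check conditions for normal approximation:
  np̂ = 53 ≥ 10 ✓
  n(1-p̂) = 47 ≥ 10 ✓

The sample is large enough, so use a z-interval (normal approximation) for the proportion.

For 95% confidence, z* = 1.96 (from standard normal table)

Standard error: SE = √(p̂(1-p̂)/n) = √(0.530000×0.470000/100) = 0.04990992

Margin of error: E = z* × SE = 1.96 × 0.04990992 = 0.097823

Z-interval: p̂ ± E = 0.530000 ± 0.097823 = (0.432177, 0.627823)

Rounded to 4 decimal places:

(0.4322, 0.6278)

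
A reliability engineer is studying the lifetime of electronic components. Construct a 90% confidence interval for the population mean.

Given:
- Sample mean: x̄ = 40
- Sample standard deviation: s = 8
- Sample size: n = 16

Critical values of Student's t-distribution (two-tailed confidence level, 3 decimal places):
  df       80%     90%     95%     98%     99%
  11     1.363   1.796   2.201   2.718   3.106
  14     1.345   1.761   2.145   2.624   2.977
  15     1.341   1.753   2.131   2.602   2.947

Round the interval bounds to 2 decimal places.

The population standard deviation σ is unknown (only the sample standard deviation s is given), so use a t-interval with df = n - 1 = 16 - 1 = 15.

For 90% confidence with df = 15, t* = 1.753 (from t-table)

Standard error: SE = s/√n = 8/√16 = 2.000000

Margin of error: E = t* × SE = 1.753 × 2.000000 = 3.5060

T-interval: x̄ ± E = 40 ± 3.5060 = (36.4940, 43.5060)

Rounded to 2 decimal places:

(36.49, 43.51)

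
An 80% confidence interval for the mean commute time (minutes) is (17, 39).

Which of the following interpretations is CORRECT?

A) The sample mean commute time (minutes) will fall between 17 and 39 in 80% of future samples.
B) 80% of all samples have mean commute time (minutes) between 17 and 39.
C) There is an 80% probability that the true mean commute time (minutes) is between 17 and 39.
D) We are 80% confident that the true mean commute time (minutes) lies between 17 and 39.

A confidence interval represents our confidence in the procedure, not a probability statement about the parameter.

Key concept: If we repeated this sampling process many times and computed an 80% CI each time, about 80% of those intervals would contain the true population parameter.

For this specific interval (17, 39):
- Midpoint (point estimate): 28
- Margin of error: 11

The correct interpretation is the one stating confidence that the true parameter lies in the interval — option D.

D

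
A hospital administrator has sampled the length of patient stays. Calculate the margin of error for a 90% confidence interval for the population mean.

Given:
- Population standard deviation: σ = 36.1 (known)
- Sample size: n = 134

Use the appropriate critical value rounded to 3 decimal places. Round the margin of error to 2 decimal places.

The population standard deviation σ is known, so use the z-interval margin of error formula.

For 90% confidence, z* = 1.645 (from standard normal table)

Margin of error formula for z-interval: E = z* × σ/√n

E = 1.645 × 36.1/√134
  = 1.645 × 3.118565
  = 5.1300

Rounded to 2 decimal places:

5.13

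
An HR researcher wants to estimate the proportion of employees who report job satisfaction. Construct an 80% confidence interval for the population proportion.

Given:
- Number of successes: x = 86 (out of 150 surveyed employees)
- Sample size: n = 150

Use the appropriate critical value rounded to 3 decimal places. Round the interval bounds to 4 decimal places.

Sample proportion: p̂ = 86/150 = 0.573333

Check conditions for normal approximation:
  np̂ = 86 ≥ 10 ✓
  n(1-p̂) = 64 ≥ 10 ✓

The sample is large enough, so use a z-interval (normal approximation) for the proportion.

For 80% confidence, z* = 1.282 (from standard normal table)

Standard error: SE = √(p̂(1-p̂)/n) = √(0.573333×0.426667/150) = 0.04038335

Margin of error: E = z* × SE = 1.282 × 0.04038335 = 0.051771

Z-interval: p̂ ± E = 0.573333 ± 0.051771 = (0.521562, 0.625105)

Rounded to 4 decimal places:

(0.5216, 0.6251)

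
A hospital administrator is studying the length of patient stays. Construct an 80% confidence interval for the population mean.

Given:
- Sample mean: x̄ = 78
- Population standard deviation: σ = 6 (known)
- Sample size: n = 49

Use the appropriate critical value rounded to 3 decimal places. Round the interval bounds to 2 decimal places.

The population standard deviation σ is known, so use a z-interval (standard normal critical value).

For 80% confidence, z* = 1.282 (from standard normal table)

Standard error: SE = σ/√n = 6/√49 = 0.857143

Margin of error: E = z* × SE = 1.282 × 0.857143 = 1.0989

Z-interval: x̄ ± E = 78 ± 1.0989 = (76.9011, 79.0989)

Rounded to 2 decimal places:

(76.90, 79.10)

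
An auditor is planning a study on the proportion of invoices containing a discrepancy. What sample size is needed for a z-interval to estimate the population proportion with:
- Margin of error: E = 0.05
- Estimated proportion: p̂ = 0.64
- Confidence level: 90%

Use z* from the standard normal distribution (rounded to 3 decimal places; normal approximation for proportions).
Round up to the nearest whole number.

Using z* for proportion z-interval (normal approximation).

For 90% confidence, z* = 1.645 (from standard normal table)

Sample size formula for proportion z-interval: n = z*²p̂(1-p̂)/E²

n = 1.645² × 0.64 × 0.36 / 0.05²
  = 2.706025 × 0.2304 / 0.0025
  = 249.3873

Round up to the nearest whole number: n = 250

250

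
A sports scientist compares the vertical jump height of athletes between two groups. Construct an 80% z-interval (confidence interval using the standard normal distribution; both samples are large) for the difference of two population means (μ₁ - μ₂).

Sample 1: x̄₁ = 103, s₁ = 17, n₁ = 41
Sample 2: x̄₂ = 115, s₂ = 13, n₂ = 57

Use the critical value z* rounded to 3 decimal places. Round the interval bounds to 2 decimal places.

Both samples are large (n₁ = 41 ≥ 30, n₂ = 57 ≥ 30), so a z-interval for the difference of means applies.

Point estimate: x̄₁ - x̄₂ = 103 - 115 = -12

Standard error: SE = √(s₁²/n₁ + s₂²/n₂)
= √(17²/41 + 13²/57)
= √(7.048780 + 2.964912)
= 3.164442

For 80% confidence, z* = 1.282 (from standard normal table)
Margin of error: E = z* × SE = 1.282 × 3.164442 = 4.0568

Z-interval: (x̄₁ - x̄₂) ± E = -12 ± 4.0568 = (-16.0568, -7.9432)

Rounded to 2 decimal places:

(-16.06, -7.94)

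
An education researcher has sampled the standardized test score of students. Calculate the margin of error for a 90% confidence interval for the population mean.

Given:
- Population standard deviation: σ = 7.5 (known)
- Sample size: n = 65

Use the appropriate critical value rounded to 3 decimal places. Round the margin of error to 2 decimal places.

The population standard deviation σ is known, so use the z-interval margin of error formula.

For 90% confidence, z* = 1.645 (from standard normal table)

Margin of error formula for z-interval: E = z* × σ/√n

E = 1.645 × 7.5/√65
  = 1.645 × 0.930261
  = 1.5303

Rounded to 2 decimal places:

1.53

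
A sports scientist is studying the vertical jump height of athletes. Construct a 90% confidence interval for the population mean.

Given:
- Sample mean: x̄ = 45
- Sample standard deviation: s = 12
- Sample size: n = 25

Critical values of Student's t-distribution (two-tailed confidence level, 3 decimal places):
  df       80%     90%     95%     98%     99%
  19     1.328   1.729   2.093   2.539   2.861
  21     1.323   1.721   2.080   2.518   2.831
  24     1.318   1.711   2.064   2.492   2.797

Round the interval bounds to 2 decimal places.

The population standard deviation σ is unknown (only the sample standard deviation s is given), so use a t-interval with df = n - 1 = 25 - 1 = 24.

For 90% confidence with df = 24, t* = 1.711 (from t-table)

Standard error: SE = s/√n = 12/√25 = 2.400000

Margin of error: E = t* × SE = 1.711 × 2.400000 = 4.1064

T-interval: x̄ ± E = 45 ± 4.1064 = (40.8936, 49.1064)

Rounded to 2 decimal places:

(40.89, 49.11)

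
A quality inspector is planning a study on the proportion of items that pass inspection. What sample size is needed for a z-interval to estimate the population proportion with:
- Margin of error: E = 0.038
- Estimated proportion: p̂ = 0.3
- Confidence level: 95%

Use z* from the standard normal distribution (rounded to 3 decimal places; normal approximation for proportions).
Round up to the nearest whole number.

Using z* for proportion z-interval (normal approximation).

For 95% confidence, z* = 1.96 (from standard normal table)

Sample size formula for proportion z-interval: n = z*²p̂(1-p̂)/E²

n = 1.96² × 0.3 × 0.7 / 0.038²
  = 3.8416 × 0.21 / 0.001444
  = 558.6814

Round up to the nearest whole number: n = 559

559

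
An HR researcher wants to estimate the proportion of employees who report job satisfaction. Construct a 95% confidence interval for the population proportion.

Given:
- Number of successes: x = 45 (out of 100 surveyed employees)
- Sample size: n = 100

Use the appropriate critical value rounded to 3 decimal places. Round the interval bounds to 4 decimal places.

Sample proportion: p̂ = 45/100 = 0.450000

Check conditions for normal approximation:
  np̂ = 45 ≥ 10 ✓
  n(1-p̂) = 55 ≥ 10 ✓

The sample is large enough, so use a z-interval (normal approximation) for the proportion.

For 95% confidence, z* = 1.96 (from standard normal table)

Standard error: SE = √(p̂(1-p̂)/n) = √(0.450000×0.550000/100) = 0.04974937

Margin of error: E = z* × SE = 1.96 × 0.04974937 = 0.097509

Z-interval: p̂ ± E = 0.450000 ± 0.097509 = (0.352491, 0.547509)

Rounded to 4 decimal places:

(0.3525, 0.5475)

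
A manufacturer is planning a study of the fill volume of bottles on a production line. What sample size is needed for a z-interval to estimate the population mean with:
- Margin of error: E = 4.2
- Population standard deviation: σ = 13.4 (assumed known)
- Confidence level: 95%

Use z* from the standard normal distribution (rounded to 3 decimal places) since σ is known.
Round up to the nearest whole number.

Using z* since population σ is known (z-interval formula).

For 95% confidence, z* = 1.96 (from standard normal table)

Sample size formula for z-interval: n = (z*σ/E)²

n = (1.96 × 13.4 / 4.2)²
  = (6.253333)²
  = 39.1042

Round up to the nearest whole number: n = 40

40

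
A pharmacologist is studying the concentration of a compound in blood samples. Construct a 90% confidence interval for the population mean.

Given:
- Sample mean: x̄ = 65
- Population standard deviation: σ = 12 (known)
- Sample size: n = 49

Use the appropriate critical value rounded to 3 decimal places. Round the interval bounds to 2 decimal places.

The population standard deviation σ is known, so use a z-interval (standard normal critical value).

For 90% confidence, z* = 1.645 (from standard normal table)

Standard error: SE = σ/√n = 12/√49 = 1.714286

Margin of error: E = z* × SE = 1.645 × 1.714286 = 2.8200

Z-interval: x̄ ± E = 65 ± 2.8200 = (62.1800, 67.8200)

Rounded to 2 decimal places:

(62.18, 67.82)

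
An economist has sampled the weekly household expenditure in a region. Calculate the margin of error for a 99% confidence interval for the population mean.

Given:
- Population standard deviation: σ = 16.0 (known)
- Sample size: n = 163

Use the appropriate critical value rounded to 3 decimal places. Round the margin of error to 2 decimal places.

The population standard deviation σ is known, so use the z-interval margin of error formula.

For 99% confidence, z* = 2.576 (from standard normal table)

Margin of error formula for z-interval: E = z* × σ/√n

E = 2.576 × 16.0/√163
  = 2.576 × 1.253217
  = 3.2283

Rounded to 2 decimal places:

3.23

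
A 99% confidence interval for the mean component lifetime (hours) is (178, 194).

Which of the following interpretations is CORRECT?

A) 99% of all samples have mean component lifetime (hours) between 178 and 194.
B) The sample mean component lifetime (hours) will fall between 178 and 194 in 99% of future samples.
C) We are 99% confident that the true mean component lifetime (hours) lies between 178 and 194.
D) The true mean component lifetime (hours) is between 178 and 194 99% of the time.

A confidence interval represents our confidence in the procedure, not a probability statement about the parameter.

Key concept: If we repeated this sampling process many times and computed a 99% CI each time, about 99% of those intervals would contain the true population parameter.

For this specific interval (178, 194):
- Midpoint (point estimate): 186
- Margin of error: 8

The correct interpretation is the one stating confidence that the true parameter lies in the interval — option C.

C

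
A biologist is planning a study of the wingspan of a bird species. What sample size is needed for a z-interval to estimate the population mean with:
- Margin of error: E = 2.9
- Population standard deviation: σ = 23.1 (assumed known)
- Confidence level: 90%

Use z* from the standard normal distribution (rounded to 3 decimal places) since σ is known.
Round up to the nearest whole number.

Using z* since population σ is known (z-interval formula).

For 90% confidence, z* = 1.645 (from standard normal table)

Sample size formula for z-interval: n = (z*σ/E)²

n = (1.645 × 23.1 / 2.9)²
  = (13.103276)²
  = 171.6958

Round up to the nearest whole number: n = 172

172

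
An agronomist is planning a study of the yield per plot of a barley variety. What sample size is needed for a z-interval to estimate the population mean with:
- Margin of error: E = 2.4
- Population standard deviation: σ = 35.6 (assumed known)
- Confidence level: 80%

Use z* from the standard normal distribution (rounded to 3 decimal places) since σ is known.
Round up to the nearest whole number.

Using z* since population σ is known (z-interval formula).

For 80% confidence, z* = 1.282 (from standard normal table)

Sample size formula for z-interval: n = (z*σ/E)²

n = (1.282 × 35.6 / 2.4)²
  = (19.016333)²
  = 361.6209

Round up to the nearest whole number: n = 362

362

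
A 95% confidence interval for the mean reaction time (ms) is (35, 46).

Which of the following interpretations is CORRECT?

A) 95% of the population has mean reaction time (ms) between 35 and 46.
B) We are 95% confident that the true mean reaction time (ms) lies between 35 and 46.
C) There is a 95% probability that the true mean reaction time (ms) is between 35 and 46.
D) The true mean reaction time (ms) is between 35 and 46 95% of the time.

A confidence interval represents our confidence in the procedure, not a probability statement about the parameter.

Key concept: If we repeated this sampling process many times and computed a 95% CI each time, about 95% of those intervals would contain the true population parameter.

For this specific interval (35, 46):
- Midpoint (point estimate): 40.5
- Margin of error: 5.5

The correct interpretation is the one stating confidence that the true parameter lies in the interval — option B.

B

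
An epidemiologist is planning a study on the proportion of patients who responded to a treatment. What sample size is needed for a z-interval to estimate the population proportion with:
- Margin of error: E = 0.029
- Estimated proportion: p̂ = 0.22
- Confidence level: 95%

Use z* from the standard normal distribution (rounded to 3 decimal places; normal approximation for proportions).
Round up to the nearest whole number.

Using z* for proportion z-interval (normal approximation).

For 95% confidence, z* = 1.96 (from standard normal table)

Sample size formula for proportion z-interval: n = z*²p̂(1-p̂)/E²

n = 1.96² × 0.22 × 0.78 / 0.029²
  = 3.8416 × 0.1716 / 0.000841
  = 783.8508

Round up to the nearest whole number: n = 784

784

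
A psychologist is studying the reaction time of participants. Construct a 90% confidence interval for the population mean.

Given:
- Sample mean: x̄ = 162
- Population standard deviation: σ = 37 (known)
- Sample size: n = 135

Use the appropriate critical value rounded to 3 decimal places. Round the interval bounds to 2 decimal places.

The population standard deviation σ is known, so use a z-interval (standard normal critical value).

For 90% confidence, z* = 1.645 (from standard normal table)

Standard error: SE = σ/√n = 37/√135 = 3.184453

Margin of error: E = z* × SE = 1.645 × 3.184453 = 5.2384

Z-interval: x̄ ± E = 162 ± 5.2384 = (156.7616, 167.2384)

Rounded to 2 decimal places:

(156.76, 167.24)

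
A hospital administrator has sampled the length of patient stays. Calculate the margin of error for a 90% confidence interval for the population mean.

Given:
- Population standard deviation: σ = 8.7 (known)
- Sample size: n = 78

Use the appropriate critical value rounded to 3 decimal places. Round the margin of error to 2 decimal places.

The population standard deviation σ is known, so use the z-interval margin of error formula.

For 90% confidence, z* = 1.645 (from standard normal table)

Margin of error formula for z-interval: E = z* × σ/√n

E = 1.645 × 8.7/√78
  = 1.645 × 0.985081
  = 1.6205

Rounded to 2 decimal places:

1.62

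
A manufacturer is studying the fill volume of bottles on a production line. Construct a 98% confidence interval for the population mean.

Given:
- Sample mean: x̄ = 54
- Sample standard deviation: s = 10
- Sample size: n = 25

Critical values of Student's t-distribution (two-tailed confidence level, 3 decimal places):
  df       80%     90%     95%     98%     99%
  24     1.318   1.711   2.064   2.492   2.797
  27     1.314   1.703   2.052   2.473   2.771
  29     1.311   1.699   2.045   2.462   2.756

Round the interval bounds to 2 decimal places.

The population standard deviation σ is unknown (only the sample standard deviation s is given), so use a t-interval with df = n - 1 = 25 - 1 = 24.

For 98% confidence with df = 24, t* = 2.492 (from t-table)

Standard error: SE = s/√n = 10/√25 = 2.000000

Margin of error: E = t* × SE = 2.492 × 2.000000 = 4.9840

T-interval: x̄ ± E = 54 ± 4.9840 = (49.0160, 58.9840)

Rounded to 2 decimal places:

(49.02, 58.98)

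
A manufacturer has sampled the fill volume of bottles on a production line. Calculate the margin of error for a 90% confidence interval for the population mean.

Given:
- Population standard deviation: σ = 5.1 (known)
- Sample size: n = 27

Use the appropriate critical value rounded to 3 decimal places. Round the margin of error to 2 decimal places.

The population standard deviation σ is known, so use the z-interval margin of error formula.

For 90% confidence, z* = 1.645 (from standard normal table)

Margin of error formula for z-interval: E = z* × σ/√n

E = 1.645 × 5.1/√27
  = 1.645 × 0.981495
  = 1.6146

Rounded to 2 decimal places:

1.61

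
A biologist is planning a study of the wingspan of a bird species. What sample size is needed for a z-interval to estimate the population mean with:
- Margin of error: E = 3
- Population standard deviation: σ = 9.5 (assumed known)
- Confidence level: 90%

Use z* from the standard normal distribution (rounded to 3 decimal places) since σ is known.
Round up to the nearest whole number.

Using z* since population σ is known (z-interval formula).

For 90% confidence, z* = 1.645 (from standard normal table)

Sample size formula for z-interval: n = (z*σ/E)²

n = (1.645 × 9.5 / 3)²
  = (5.209167)²
  = 27.1354

Round up to the nearest whole number: n = 28

28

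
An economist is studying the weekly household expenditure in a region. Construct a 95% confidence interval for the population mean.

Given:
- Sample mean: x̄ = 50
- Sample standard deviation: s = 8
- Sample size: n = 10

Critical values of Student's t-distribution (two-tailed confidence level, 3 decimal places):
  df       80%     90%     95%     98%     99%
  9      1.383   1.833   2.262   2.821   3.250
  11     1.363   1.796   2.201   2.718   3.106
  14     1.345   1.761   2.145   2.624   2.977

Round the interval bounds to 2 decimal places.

The population standard deviation σ is unknown (only the sample standard deviation s is given), so use a t-interval with df = n - 1 = 10 - 1 = 9.

For 95% confidence with df = 9, t* = 2.262 (from t-table)

Standard error: SE = s/√n = 8/√10 = 2.529822

Margin of error: E = t* × SE = 2.262 × 2.529822 = 5.7225

T-interval: x̄ ± E = 50 ± 5.7225 = (44.2775, 55.7225)

Rounded to 2 decimal places:

(44.28, 55.72)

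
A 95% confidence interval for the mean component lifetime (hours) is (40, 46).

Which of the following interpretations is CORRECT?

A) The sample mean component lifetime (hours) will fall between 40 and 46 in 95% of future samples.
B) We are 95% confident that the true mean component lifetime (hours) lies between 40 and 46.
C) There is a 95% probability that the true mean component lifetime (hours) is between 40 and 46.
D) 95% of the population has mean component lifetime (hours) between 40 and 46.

A confidence interval represents our confidence in the procedure, not a probability statement about the parameter.

Key concept: If we repeated this sampling process many times and computed a 95% CI each time, about 95% of those intervals would contain the true population parameter.

For this specific interval (40, 46):
- Midpoint (point estimate): 43
- Margin of error: 3

The correct interpretation is the one stating confidence that the true parameter lies in the interval — option B.

B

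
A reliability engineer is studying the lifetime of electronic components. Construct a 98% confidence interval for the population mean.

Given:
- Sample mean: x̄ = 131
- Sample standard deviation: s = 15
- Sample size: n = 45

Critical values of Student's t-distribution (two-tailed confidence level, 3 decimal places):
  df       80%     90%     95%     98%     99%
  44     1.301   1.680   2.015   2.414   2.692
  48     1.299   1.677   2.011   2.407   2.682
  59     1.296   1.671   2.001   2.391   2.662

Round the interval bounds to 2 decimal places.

The population standard deviation σ is unknown (only the sample standard deviation s is given), so use a t-interval with df = n - 1 = 45 - 1 = 44.

For 98% confidence with df = 44, t* = 2.414 (from t-table)

Standard error: SE = s/√n = 15/√45 = 2.236068

Margin of error: E = t* × SE = 2.414 × 2.236068 = 5.3979

T-interval: x̄ ± E = 131 ± 5.3979 = (125.6021, 136.3979)

Rounded to 2 decimal places:

(125.60, 136.40)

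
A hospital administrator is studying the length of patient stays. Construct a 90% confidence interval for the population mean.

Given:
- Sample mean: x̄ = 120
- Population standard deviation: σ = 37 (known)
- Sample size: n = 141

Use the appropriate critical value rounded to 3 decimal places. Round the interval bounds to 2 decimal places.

The population standard deviation σ is known, so use a z-interval (standard normal critical value).

For 90% confidence, z* = 1.645 (from standard normal table)

Standard error: SE = σ/√n = 37/√141 = 3.115962

Margin of error: E = z* × SE = 1.645 × 3.115962 = 5.1258

Z-interval: x̄ ± E = 120 ± 5.1258 = (114.8742, 125.1258)

Rounded to 2 decimal places:

(114.87, 125.13)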